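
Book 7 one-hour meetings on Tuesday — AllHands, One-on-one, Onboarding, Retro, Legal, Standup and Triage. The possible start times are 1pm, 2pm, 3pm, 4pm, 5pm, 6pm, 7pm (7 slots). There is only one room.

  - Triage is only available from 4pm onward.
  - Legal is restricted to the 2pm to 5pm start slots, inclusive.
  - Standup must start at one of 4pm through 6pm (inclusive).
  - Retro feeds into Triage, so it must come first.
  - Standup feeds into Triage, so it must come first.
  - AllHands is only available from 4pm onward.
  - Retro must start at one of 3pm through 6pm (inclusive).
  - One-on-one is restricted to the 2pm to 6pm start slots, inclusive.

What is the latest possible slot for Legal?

5pm

Legal is available from 2pm; Legal's own window allows nothing later than 5pm.
Legal at 5pm is achievable: One-on-one -> 2pm; Legal -> 5pm; Onboarding -> 1pm; Triage -> 6pm; Retro -> 3pm; AllHands -> 7pm; Standup -> 4pm.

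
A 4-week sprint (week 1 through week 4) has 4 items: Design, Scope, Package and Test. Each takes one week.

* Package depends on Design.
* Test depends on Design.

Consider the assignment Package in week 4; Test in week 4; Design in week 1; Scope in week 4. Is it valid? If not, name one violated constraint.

Package depends on Design — holds.
Test depends on Design — holds.

Yes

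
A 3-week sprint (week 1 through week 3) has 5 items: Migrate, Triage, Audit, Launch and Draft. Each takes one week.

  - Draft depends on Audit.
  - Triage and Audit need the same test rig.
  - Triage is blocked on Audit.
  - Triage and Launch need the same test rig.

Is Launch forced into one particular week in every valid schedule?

No

Launch can be week 1 (e.g. Audit -> week 1, Migrate -> week 1, Triage -> week 2, Draft -> week 2, Launch -> week 1) or week 2 (e.g. Migrate in week 1, Launch in week 2, Draft in week 2, Audit in week 1, Triage in week 3).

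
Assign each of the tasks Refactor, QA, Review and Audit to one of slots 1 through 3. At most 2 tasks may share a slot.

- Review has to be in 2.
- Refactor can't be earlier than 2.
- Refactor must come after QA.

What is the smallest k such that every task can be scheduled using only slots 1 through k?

The precedence chain requires at least 2 distinct slots.
With at most 2 per slot and 4 tasks, at least 2 slots are needed.
2 works (last occupied slot: 2): for example Refactor -> 2, Audit -> 1, Review -> 2, QA -> 1.

2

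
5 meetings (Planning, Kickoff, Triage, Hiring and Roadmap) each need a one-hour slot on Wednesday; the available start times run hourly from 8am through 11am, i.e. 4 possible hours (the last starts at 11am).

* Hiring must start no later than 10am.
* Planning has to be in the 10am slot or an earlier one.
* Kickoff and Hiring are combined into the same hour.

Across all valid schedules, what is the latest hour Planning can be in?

Planning's own window allows nothing later than 10am.
Planning at 10am is achievable: Roadmap=8am; Triage=8am; Planning=10am; Hiring=8am; Kickoff=8am.

10am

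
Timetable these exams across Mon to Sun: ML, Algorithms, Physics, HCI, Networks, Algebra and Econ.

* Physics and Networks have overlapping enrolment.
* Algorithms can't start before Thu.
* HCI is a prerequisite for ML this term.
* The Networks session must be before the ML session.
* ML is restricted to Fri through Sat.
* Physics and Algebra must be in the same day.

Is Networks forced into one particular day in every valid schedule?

No

Networks can be Mon (e.g. Algebra=Tue, HCI=Mon, ML=Fri, Algorithms=Thu, Econ=Mon, Physics=Tue, Networks=Mon) or Tue (e.g. Physics=Mon, HCI=Mon, Algorithms=Thu, ML=Fri, Algebra=Mon, Econ=Mon, Networks=Tue).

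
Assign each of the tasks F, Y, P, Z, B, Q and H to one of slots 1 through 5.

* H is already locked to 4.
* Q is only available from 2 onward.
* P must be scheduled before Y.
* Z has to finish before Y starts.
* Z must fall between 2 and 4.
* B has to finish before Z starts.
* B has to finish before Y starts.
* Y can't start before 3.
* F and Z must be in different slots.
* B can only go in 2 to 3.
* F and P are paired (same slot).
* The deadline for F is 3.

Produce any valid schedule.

B -> 2; P -> 1; Y -> 4; H -> 4; Q -> 2; F -> 1; Z -> 3

Checking: B(2) before Y(4); Z(3) before Y(4); B(2) before Z(3); P(1) before Y(4); F(1) != Z(3); F = P = 1; B=2 in [2,3]; H=4 in [4,4]; Y=4 in [3,5]; Z=3 in [2,4]; Q=2 in [2,5]; F=1 in [1,3].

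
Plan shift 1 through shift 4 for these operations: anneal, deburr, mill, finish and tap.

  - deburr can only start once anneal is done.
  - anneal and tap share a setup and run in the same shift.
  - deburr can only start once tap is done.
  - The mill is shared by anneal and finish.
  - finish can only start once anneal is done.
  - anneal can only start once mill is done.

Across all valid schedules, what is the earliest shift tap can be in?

Tap must be in the same shift as anneal, which can't be before shift 2, so tap is at least shift 2; downstream work caps tap at shift 3.
tap at shift 2 is achievable: anneal in shift 2, deburr in shift 3, tap in shift 2, mill in shift 1, finish in shift 3.

shift 2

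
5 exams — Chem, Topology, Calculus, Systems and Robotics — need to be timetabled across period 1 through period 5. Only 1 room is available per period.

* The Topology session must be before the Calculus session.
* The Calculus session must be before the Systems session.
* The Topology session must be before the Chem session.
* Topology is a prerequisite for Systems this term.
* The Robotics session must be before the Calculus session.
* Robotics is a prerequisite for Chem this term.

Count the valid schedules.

Splitting on Chem: it can be period 3 (2), period 4 (2), period 5 (2). Listing each branch's schedules as (Topology, Calculus, Systems, Robotics) by period number:
Chem=period 3: (1,4,5,2) (2,4,5,1) — 2.
Chem=period 4: (1,3,5,2) (2,3,5,1) — 2.
Chem=period 5: (1,3,4,2) (2,3,4,1) — 2.
Summing: 2 + 2 + 2 = 6.

6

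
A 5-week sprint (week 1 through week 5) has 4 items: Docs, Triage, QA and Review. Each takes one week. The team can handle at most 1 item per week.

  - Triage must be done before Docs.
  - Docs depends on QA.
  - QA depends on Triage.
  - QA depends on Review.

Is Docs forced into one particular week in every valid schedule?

No

Docs can be week 4 (e.g. Docs=week 4, Triage=week 1, Review=week 2, QA=week 3) or week 5 (e.g. QA in week 3, Docs in week 5, Review in week 2, Triage in week 1).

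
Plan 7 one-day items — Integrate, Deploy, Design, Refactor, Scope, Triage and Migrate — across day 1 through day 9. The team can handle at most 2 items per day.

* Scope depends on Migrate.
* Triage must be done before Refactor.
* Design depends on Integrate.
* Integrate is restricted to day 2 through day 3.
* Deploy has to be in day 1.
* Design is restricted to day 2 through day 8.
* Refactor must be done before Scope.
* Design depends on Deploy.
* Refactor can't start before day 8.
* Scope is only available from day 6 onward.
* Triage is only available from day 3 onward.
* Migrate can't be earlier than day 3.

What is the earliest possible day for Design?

Design is available from day 2; precedence pushes Design to at least day 3; Design's own window allows nothing later than day 8.
Design at day 3 is achievable: Scope -> day 9, Integrate -> day 2, Refactor -> day 8, Design -> day 3, Triage -> day 3, Migrate -> day 4, Deploy -> day 1.

day 3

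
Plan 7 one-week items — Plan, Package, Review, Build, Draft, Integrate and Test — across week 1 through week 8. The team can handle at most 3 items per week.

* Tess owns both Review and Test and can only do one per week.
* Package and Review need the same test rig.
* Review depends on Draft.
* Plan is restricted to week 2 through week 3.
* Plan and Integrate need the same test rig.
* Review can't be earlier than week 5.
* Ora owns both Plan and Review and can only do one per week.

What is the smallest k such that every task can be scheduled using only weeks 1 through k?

The precedence chain requires at least 2 distinct weeks.
With at most 3 per week and 7 tasks, at least 3 weeks are needed.
Review can't be placed before week 5, so the schedule must run through at least week 5.
5 works (last occupied week: week 5): for example Test in week 2, Build in week 1, Package in week 1, Plan in week 2, Integrate in week 3, Review in week 5, Draft in week 1.

5 weeks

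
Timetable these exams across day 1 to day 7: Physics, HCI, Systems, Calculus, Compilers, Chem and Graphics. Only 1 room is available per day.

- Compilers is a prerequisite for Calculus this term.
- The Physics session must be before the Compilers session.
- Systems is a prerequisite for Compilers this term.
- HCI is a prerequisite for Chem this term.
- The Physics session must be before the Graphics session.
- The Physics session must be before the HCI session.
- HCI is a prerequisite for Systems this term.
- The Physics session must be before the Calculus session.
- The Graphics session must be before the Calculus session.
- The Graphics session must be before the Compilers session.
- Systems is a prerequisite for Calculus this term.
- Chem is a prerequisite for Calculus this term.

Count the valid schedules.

Splitting on HCI: it can be day 2 (8), day 3 (3). Listing each branch's schedules as (Physics, Systems, Calculus, Compilers, Chem, Graphics) by day number:
HCI=day 2: (1,3,7,5,6,4) (1,3,7,6,4,5) (1,3,7,6,5,4) (1,4,7,5,6,3) (1,4,7,6,3,5) (1,4,7,6,5,3) (1,5,7,6,3,4) (1,5,7,6,4,3) — 8.
HCI=day 3: (1,4,7,5,6,2) (1,4,7,6,5,2) (1,5,7,6,4,2) — 3.
Summing: 8 + 3 = 11.

11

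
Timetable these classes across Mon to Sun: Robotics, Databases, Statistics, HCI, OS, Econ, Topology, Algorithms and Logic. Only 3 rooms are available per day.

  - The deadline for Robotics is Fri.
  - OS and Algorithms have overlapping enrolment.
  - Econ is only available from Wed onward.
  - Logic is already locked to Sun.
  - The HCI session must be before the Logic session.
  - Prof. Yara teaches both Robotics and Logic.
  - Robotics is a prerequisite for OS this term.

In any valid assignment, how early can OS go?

Precedence pushes OS to at least Tue.
OS at Tue is achievable: Topology in Tue, Econ in Wed, HCI in Mon, Robotics in Mon, Logic in Sun, Algorithms in Wed, Databases in Mon, Statistics in Tue, OS in Tue.

Tue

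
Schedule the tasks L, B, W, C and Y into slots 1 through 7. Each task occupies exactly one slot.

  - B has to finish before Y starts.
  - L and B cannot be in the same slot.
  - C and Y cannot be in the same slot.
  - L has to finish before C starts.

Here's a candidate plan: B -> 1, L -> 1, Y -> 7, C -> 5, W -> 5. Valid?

Invalid. L and B cannot be in the same slot.

B has to finish before Y starts — holds.
L has to finish before C starts — holds.
C and Y cannot be in the same slot — holds.
L and B cannot be in the same slot — violated.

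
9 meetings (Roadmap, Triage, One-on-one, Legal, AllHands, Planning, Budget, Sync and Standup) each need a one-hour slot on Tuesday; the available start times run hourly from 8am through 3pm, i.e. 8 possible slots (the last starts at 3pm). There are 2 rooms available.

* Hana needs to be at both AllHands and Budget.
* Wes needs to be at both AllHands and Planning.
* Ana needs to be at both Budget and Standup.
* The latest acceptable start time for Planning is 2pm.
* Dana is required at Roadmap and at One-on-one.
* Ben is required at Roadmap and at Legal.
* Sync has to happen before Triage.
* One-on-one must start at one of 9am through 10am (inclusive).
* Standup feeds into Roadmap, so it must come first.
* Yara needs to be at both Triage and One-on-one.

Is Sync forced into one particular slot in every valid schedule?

No

Sync can be 8am (e.g. Standup -> 9am; Legal -> 11am; Planning -> 8am; One-on-one -> 9am; Triage -> 10am; AllHands -> 11am; Roadmap -> 10am; Budget -> 12pm; Sync -> 8am) or 9am (e.g. Sync in 9am, Roadmap in 10am, Budget in 12pm, Standup in 8am, One-on-one in 9am, Legal in 11am, Triage in 10am, Planning in 8am, AllHands in 11am).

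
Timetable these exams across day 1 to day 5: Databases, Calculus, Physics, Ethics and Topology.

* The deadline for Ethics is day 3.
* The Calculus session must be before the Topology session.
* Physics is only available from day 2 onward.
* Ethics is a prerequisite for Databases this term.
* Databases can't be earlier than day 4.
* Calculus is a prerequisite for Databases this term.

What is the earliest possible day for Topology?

Precedence pushes Topology to at least day 2.
Topology at day 2 is achievable: Calculus -> day 1; Databases -> day 4; Ethics -> day 1; Topology -> day 2; Physics -> day 2.

day 2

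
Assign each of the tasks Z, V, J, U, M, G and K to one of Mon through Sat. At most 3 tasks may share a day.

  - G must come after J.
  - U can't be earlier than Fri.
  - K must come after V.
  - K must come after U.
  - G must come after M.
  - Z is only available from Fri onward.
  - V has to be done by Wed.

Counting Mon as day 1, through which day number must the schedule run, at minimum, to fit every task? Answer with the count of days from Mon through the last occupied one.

6

The precedence chain requires at least 2 distinct days.
With at most 3 per day and 7 tasks, at least 3 days are needed.
Propagating the time windows through the other constraints, K can't land before Sat — that is day 6 counting from Mon — so the schedule must run through at least 6 days.
6 works (last occupied day: Sat): for example J=Mon, U=Fri, G=Tue, M=Mon, Z=Fri, K=Sat, V=Mon.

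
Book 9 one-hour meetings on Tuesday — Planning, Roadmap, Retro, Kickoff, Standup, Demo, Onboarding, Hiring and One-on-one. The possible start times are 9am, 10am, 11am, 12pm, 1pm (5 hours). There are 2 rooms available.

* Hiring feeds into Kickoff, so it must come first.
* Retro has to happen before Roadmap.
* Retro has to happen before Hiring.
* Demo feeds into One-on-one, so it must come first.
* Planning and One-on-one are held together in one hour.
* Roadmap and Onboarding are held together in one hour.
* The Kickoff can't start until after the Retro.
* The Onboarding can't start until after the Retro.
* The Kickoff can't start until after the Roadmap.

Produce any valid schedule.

Kickoff -> 12pm; Hiring -> 11am; One-on-one -> 1pm; Onboarding -> 10am; Retro -> 9am; Demo -> 9am; Standup -> 11am; Planning -> 1pm; Roadmap -> 10am

Checking: Roadmap(10am) before Kickoff(12pm); Retro(9am) before Hiring(11am); Demo(9am) before One-on-one(1pm); Retro(9am) before Onboarding(10am); Hiring(11am) before Kickoff(12pm); Retro(9am) before Kickoff(12pm); Retro(9am) before Roadmap(10am); Planning = One-on-one = 1pm; Roadmap = Onboarding = 10am; max 2 per hour (cap 2).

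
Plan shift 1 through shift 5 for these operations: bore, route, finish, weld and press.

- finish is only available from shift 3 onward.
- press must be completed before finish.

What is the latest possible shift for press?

Downstream work caps press at shift 4.
press at shift 4 is achievable: press -> shift 4, finish -> shift 5, bore -> shift 1, route -> shift 1, weld -> shift 1.

shift 4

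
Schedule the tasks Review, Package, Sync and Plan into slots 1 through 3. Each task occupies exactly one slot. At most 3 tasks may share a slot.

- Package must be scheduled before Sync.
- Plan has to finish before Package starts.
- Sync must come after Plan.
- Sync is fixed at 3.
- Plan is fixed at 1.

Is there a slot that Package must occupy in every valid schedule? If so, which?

2

Plan is fixed at 1 and must come before Package, so Package is at least 2.
Sync is fixed at 3 and must come after Package, so Package is at most 2.
So Package must be 2.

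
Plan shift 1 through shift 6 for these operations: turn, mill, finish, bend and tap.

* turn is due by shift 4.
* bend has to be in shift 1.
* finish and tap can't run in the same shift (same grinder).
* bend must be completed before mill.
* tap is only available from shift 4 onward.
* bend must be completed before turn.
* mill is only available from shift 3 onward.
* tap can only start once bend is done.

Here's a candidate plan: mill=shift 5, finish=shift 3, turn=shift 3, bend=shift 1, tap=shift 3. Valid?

No. finish and tap can't run in the same shift (same grinder) is not satisfied.

mill is only available from shift 3 onward — holds.
bend must be completed before mill — holds.
turn is due by shift 4 — holds.
tap is only available from shift 4 onward — violated.
tap can only start once bend is done — holds.
bend must be completed before turn — holds.
bend has to be in shift 1 — holds.
finish and tap can't run in the same shift (same grinder) — violated.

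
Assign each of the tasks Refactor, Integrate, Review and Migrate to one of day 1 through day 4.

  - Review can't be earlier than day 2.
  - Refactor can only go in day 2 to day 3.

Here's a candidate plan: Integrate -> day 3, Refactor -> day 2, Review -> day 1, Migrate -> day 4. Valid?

Invalid. Review can't be earlier than day 2.

Review can't be earlier than day 2 — violated.
Refactor can only go in day 2 to day 3 — holds.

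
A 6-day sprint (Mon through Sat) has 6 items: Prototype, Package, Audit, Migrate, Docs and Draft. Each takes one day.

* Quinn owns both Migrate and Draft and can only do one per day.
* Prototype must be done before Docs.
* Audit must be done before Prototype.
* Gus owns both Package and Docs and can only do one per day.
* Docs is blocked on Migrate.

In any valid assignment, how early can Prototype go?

Tue

Precedence pushes Prototype to at least Tue; downstream work caps Prototype at Fri.
Prototype at Tue is achievable: Docs=Wed; Audit=Mon; Package=Mon; Prototype=Tue; Draft=Tue; Migrate=Mon.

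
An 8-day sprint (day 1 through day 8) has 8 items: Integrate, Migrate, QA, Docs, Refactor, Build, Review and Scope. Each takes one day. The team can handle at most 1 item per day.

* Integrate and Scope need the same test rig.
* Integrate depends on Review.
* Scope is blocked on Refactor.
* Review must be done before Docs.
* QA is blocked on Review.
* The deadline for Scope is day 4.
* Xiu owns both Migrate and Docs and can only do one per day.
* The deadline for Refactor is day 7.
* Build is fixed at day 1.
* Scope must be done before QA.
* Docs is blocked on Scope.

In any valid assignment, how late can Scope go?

Precedence pushes Scope to at least day 2; Scope's own window allows nothing later than day 4.
Scope at day 4 is achievable: Docs -> day 6; Integrate -> day 7; QA -> day 5; Migrate -> day 8; Scope -> day 4; Build -> day 1; Refactor -> day 2; Review -> day 3.

day 4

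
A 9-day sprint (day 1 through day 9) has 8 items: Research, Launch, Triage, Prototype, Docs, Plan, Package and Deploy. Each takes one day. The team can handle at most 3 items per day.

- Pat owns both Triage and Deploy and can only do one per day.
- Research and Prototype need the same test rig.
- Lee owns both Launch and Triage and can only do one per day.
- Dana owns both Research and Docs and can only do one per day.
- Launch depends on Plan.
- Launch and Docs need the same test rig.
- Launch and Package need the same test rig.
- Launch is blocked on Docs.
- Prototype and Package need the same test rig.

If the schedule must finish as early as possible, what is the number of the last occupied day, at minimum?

3

The precedence chain requires at least 2 distinct days.
With at most 3 per day and 8 tasks, at least 3 days are needed.
3 works (last occupied day: day 3): for example Research=day 2; Triage=day 3; Plan=day 1; Prototype=day 1; Deploy=day 2; Package=day 3; Launch=day 2; Docs=day 1.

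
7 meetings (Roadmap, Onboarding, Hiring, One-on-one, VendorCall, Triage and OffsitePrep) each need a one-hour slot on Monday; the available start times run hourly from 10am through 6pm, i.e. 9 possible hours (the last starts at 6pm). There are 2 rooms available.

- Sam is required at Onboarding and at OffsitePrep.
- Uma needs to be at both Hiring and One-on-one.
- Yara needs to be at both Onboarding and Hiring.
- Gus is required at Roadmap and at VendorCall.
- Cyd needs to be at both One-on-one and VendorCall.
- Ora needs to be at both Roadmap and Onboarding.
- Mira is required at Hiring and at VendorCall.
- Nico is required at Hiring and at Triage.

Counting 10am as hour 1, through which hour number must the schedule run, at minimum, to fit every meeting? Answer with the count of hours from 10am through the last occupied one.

With at most 2 per hour and 7 meetings, at least 4 hours are needed.
4 works (last occupied hour: 1pm): for example One-on-one=11am, Onboarding=11am, OffsitePrep=1pm, VendorCall=12pm, Triage=12pm, Hiring=10am, Roadmap=10am.

4 hours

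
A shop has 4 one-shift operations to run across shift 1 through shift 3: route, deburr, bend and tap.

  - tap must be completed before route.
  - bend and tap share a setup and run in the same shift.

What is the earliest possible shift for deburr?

deburr at shift 1 is achievable: route=shift 2; bend=shift 1; tap=shift 1; deburr=shift 1.

shift 1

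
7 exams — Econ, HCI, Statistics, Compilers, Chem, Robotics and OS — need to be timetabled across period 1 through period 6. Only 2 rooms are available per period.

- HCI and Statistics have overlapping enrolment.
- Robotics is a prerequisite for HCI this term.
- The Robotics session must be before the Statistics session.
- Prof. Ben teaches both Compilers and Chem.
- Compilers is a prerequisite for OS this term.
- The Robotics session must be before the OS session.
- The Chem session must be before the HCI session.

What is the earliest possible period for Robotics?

period 1

Downstream work caps Robotics at period 5.
Robotics at period 1 is achievable: OS -> period 3, HCI -> period 2, Robotics -> period 1, Econ -> period 4, Compilers -> period 2, Chem -> period 1, Statistics -> period 3.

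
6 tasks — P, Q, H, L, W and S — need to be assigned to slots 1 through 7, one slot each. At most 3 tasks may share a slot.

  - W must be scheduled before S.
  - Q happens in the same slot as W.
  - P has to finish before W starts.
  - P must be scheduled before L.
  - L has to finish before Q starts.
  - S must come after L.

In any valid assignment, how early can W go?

3

W must be in the same slot as Q, which can't be before 3, so W is at least 3; downstream work caps W at 6.
W at 3 is achievable: P in 1, S in 4, Q in 3, L in 2, H in 1, W in 3.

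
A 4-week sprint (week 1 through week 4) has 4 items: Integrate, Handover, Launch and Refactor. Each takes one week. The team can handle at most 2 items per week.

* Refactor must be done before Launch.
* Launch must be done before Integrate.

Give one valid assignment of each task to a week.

Launch -> week 2; Refactor -> week 1; Integrate -> week 3; Handover -> week 1

Checking: Refactor(week 1) before Launch(week 2); Launch(week 2) before Integrate(week 3); max 2 per week (cap 2).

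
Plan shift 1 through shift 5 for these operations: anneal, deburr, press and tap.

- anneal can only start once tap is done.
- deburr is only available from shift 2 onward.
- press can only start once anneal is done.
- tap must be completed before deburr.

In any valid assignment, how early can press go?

Precedence pushes press to at least shift 3.
press at shift 3 is achievable: anneal=shift 2; press=shift 3; deburr=shift 2; tap=shift 1.

shift 3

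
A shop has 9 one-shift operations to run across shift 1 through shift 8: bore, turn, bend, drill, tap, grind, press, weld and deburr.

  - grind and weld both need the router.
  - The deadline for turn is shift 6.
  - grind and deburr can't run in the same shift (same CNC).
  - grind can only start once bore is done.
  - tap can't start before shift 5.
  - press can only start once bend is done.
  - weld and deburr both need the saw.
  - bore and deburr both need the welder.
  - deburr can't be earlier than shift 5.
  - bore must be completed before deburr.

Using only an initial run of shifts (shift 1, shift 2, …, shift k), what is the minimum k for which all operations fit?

5 shifts

The precedence chain requires at least 2 distinct shifts.
tap can't be placed before shift 5, so the schedule must run through at least shift 5.
5 works (last occupied shift: shift 5): for example drill in shift 1; tap in shift 5; weld in shift 1; turn in shift 1; deburr in shift 5; bend in shift 1; grind in shift 2; press in shift 2; bore in shift 1.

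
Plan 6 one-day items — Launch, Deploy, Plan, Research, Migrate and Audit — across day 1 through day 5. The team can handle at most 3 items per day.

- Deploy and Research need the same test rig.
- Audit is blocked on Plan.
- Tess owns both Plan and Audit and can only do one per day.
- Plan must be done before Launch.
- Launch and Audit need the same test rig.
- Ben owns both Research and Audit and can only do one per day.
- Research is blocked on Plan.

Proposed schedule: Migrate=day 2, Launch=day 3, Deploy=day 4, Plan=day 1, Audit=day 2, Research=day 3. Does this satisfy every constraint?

Ben owns both Research and Audit and can only do one per day — holds.
Launch and Audit need the same test rig — holds.
The team can handle at most 3 items per day — holds.
Deploy and Research need the same test rig — holds.
Tess owns both Plan and Audit and can only do one per day — holds.
Plan must be done before Launch — holds.
Research is blocked on Plan — holds.
Audit is blocked on Plan — holds.

Yes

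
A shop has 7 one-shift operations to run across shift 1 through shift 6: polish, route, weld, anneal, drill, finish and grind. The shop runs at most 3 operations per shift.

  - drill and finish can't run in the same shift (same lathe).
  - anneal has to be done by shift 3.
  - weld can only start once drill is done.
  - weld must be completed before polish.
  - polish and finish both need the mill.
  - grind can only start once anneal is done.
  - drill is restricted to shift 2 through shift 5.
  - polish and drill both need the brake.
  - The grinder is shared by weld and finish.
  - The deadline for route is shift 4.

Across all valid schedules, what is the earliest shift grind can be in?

Precedence pushes grind to at least shift 2.
grind at shift 2 is achievable: anneal in shift 1; route in shift 1; grind in shift 2; finish in shift 1; polish in shift 4; drill in shift 2; weld in shift 3.

shift 2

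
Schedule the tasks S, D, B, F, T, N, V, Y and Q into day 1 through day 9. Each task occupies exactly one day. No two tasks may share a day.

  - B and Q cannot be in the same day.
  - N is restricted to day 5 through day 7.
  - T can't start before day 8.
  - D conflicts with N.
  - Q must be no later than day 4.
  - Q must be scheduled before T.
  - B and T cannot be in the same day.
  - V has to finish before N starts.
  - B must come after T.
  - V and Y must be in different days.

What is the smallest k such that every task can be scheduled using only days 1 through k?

9

The precedence chain requires at least 3 distinct days.
With at most 1 per day and 9 tasks, at least 9 days are needed.
Propagating the time windows through the other constraints, B can't land before day 9, so the schedule must run through at least day 9.
9 works (last occupied day: day 9): for example N in day 5, T in day 8, Q in day 1, D in day 4, Y in day 7, B in day 9, F in day 6, V in day 2, S in day 3.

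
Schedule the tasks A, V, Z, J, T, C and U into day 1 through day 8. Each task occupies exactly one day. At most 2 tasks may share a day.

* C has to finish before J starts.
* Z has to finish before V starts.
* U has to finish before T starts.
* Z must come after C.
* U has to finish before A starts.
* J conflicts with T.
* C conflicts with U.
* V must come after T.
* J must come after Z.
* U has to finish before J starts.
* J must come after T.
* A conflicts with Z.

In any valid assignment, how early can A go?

Precedence pushes A to at least day 2.
A at day 2 is achievable: U=day 1, T=day 3, V=day 4, Z=day 3, A=day 2, J=day 4, C=day 2.

day 2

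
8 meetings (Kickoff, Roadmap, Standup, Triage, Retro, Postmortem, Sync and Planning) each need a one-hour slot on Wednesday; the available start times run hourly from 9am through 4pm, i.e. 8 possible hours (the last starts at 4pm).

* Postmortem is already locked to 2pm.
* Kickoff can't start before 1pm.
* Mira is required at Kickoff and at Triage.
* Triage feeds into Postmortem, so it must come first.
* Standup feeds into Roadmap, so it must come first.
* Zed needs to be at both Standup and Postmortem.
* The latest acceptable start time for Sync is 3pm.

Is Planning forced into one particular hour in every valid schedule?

No

Planning can be 9am (e.g. Retro in 9am, Planning in 9am, Sync in 9am, Standup in 9am, Roadmap in 10am, Postmortem in 2pm, Triage in 9am, Kickoff in 1pm) or 10am (e.g. Sync -> 9am; Planning -> 10am; Postmortem -> 2pm; Kickoff -> 1pm; Standup -> 9am; Triage -> 9am; Roadmap -> 10am; Retro -> 9am).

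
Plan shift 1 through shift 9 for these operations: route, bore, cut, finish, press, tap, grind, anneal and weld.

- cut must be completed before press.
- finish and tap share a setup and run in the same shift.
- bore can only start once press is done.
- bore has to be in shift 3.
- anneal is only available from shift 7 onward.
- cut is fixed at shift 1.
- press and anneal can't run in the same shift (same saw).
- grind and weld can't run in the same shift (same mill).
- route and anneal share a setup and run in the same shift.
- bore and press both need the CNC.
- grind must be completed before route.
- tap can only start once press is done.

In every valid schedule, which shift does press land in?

shift 2

cut is fixed at shift 1 and must come before press, so press is at least shift 2.
bore is fixed at shift 3 and must come after press, so press is at most shift 2.
So press must be shift 2.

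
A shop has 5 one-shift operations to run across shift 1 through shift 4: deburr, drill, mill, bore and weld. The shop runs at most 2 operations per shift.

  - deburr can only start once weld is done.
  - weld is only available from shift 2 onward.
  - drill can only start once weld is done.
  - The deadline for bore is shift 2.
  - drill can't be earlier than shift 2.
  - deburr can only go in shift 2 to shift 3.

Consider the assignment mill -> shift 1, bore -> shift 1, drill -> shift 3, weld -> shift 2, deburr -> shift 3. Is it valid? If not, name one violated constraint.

Yes, all constraints hold

The deadline for bore is shift 2 — holds.
deburr can only start once weld is done — holds.
The shop runs at most 2 operations per shift — holds.
deburr can only go in shift 2 to shift 3 — holds.
drill can only start once weld is done — holds.
drill can't be earlier than shift 2 — holds.
weld is only available from shift 2 onward — holds.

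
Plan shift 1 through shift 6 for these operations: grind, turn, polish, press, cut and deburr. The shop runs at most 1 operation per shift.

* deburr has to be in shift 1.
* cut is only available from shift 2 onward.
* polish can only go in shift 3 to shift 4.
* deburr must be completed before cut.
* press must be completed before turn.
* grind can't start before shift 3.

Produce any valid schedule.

cut -> shift 2, turn -> shift 6, press -> shift 5, grind -> shift 4, polish -> shift 3, deburr -> shift 1

Checking: deburr(shift 1) before cut(shift 2); press(shift 5) before turn(shift 6); grind=shift 4 in [shift 3,shift 6]; cut=shift 2 in [shift 2,shift 6]; polish=shift 3 in [shift 3,shift 4]; deburr=shift 1 in [shift 1,shift 1]; max 1 per shift (cap 1).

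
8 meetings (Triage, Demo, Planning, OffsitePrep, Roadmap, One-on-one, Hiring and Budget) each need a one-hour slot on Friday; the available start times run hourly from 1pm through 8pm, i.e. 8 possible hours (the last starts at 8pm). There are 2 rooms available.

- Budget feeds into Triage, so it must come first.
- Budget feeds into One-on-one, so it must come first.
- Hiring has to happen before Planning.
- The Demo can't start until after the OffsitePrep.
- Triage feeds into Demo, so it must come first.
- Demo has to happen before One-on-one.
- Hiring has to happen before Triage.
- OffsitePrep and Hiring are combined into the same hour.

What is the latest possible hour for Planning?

8pm

Precedence pushes Planning to at least 2pm.
Planning at 8pm is achievable: OffsitePrep=1pm, Planning=8pm, One-on-one=5pm, Hiring=1pm, Demo=4pm, Triage=3pm, Budget=2pm, Roadmap=2pm.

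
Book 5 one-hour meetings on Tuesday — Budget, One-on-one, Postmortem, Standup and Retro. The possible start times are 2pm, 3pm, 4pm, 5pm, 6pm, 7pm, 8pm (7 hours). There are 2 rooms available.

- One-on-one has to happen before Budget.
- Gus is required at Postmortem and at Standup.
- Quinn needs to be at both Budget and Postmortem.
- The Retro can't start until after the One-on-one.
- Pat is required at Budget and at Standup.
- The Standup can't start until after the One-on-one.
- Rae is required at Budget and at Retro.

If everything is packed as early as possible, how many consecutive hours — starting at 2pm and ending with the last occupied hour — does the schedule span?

3 hours

The precedence chain requires at least 2 distinct hours.
With at most 2 per hour and 5 meetings, at least 3 hours are needed.
3 works (last occupied hour: 4pm): for example Standup=4pm; Retro=4pm; Postmortem=2pm; Budget=3pm; One-on-one=2pm.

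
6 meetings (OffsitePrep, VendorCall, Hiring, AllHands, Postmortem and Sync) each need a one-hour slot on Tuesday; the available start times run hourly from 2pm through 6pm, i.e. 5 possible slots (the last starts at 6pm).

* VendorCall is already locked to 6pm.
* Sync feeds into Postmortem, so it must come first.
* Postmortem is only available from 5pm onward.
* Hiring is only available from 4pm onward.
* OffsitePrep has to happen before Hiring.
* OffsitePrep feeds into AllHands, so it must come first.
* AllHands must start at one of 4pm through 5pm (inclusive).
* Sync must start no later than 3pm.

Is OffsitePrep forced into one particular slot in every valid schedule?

OffsitePrep can be 2pm (e.g. AllHands in 4pm, OffsitePrep in 2pm, Hiring in 4pm, Sync in 2pm, Postmortem in 5pm, VendorCall in 6pm) or 3pm (e.g. Hiring -> 4pm; Sync -> 2pm; VendorCall -> 6pm; OffsitePrep -> 3pm; Postmortem -> 5pm; AllHands -> 4pm).

No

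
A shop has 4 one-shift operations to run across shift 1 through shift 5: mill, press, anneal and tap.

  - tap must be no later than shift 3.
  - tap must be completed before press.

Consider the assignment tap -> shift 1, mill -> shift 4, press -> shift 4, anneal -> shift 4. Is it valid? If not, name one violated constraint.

Yes, all constraints hold

tap must be no later than shift 3 — holds.
tap must be completed before press — holds.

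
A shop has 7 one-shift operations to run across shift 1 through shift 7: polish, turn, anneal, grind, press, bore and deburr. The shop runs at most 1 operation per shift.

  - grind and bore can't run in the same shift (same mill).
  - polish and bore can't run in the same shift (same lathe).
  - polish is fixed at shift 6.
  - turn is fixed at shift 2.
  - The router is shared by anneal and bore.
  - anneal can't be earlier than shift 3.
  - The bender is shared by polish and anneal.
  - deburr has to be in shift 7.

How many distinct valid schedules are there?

18

Splitting on anneal: it can be shift 3 (6), shift 4 (6), shift 5 (6). Listing each branch's schedules as (polish, turn, grind, press, bore, deburr) by shift number:
anneal=shift 3: (6,2,1,4,5,7) (6,2,1,5,4,7) (6,2,4,1,5,7) (6,2,4,5,1,7) (6,2,5,1,4,7) (6,2,5,4,1,7) — 6.
anneal=shift 4: (6,2,1,3,5,7) (6,2,1,5,3,7) (6,2,3,1,5,7) (6,2,3,5,1,7) (6,2,5,1,3,7) (6,2,5,3,1,7) — 6.
anneal=shift 5: (6,2,1,3,4,7) (6,2,1,4,3,7) (6,2,3,1,4,7) (6,2,3,4,1,7) (6,2,4,1,3,7) (6,2,4,3,1,7) — 6.
Summing: 6 + 6 + 6 = 18.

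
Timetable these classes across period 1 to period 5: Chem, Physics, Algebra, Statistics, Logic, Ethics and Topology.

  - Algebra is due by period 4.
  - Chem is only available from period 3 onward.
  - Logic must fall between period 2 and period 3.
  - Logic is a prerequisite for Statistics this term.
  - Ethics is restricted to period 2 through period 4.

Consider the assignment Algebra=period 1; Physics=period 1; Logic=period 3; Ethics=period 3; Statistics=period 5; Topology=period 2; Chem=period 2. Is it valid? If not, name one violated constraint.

Logic is a prerequisite for Statistics this term — holds.
Ethics is restricted to period 2 through period 4 — holds.
Logic must fall between period 2 and period 3 — holds.
Algebra is due by period 4 — holds.
Chem is only available from period 3 onward — violated.

Invalid. Chem is only available from period 3 onward.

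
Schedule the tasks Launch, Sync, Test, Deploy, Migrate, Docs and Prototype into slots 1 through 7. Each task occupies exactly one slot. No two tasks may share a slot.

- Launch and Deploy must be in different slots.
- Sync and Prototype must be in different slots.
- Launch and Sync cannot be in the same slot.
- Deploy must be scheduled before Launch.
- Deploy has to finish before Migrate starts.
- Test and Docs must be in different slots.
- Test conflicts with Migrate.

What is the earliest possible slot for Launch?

2

Precedence pushes Launch to at least 2.
Launch at 2 is achievable: Launch in 2; Prototype in 7; Sync in 4; Test in 5; Migrate in 3; Docs in 6; Deploy in 1.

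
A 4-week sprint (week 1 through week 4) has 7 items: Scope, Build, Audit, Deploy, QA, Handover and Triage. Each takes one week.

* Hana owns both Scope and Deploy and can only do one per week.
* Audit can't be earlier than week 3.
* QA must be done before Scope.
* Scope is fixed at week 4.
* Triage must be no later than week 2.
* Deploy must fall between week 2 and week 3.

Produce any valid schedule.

Scope=week 4; Audit=week 3; Deploy=week 2; Build=week 1; QA=week 1; Handover=week 1; Triage=week 1

Checking: QA(week 1) before Scope(week 4); Scope(week 4) != Deploy(week 2); Scope=week 4 in [week 4,week 4]; Audit=week 3 in [week 3,week 4]; Triage=week 1 in [week 1,week 2]; Deploy=week 2 in [week 2,week 3].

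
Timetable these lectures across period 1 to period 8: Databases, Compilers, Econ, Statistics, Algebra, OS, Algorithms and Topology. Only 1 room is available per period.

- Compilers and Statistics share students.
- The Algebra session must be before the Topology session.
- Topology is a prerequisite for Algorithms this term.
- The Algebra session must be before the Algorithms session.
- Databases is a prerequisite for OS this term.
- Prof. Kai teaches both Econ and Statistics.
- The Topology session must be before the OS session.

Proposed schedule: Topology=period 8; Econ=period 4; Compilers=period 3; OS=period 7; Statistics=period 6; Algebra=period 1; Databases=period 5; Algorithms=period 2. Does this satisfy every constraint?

Invalid. Topology is a prerequisite for Algorithms this term.

Databases is a prerequisite for OS this term — holds.
Prof. Kai teaches both Econ and Statistics — holds.
Topology is a prerequisite for Algorithms this term — violated.
The Algebra session must be before the Algorithms session — holds.
Compilers and Statistics share students — holds.
The Algebra session must be before the Topology session — holds.
The Topology session must be before the OS session — violated.
Only 1 room is available per period — holds.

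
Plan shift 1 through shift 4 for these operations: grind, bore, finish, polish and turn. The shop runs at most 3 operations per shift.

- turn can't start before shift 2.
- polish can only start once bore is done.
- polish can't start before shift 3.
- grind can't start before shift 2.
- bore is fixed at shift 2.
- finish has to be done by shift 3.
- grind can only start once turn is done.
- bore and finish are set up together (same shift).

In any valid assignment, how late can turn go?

shift 3

Turn is available from shift 2; downstream work caps turn at shift 3.
turn at shift 3 is achievable: finish=shift 2; grind=shift 4; polish=shift 3; bore=shift 2; turn=shift 3.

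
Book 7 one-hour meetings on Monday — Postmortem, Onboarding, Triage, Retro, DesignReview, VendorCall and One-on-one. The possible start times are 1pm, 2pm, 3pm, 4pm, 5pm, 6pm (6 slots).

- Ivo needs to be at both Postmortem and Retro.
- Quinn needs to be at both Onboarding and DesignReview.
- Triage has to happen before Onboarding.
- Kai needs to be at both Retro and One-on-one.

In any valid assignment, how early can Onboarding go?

2pm

Precedence pushes Onboarding to at least 2pm.
Onboarding at 2pm is achievable: Postmortem in 1pm, Triage in 1pm, Onboarding in 2pm, Retro in 2pm, DesignReview in 1pm, One-on-one in 1pm, VendorCall in 1pm.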